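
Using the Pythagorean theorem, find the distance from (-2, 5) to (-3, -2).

√(Σ(x_i - y_i)²) = √((-2 - (-3))² + (5 - (-2))²)
= √(1² + 7²) = √(1 + 49) = √50 ≈ 7.0711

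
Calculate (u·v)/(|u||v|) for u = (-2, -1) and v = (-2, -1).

With u = (-2, -1), v = (-2, -1):
u·v = (-2)·(-2) + (-1)·(-1) = 4 + 1 = 5.
|u| = √((-2)² + (-1)²) = √5, |v| = √((-2)² + (-1)²) = √5, so |u||v| = √(5·5) = √25 = 5.
cos θ = (u·v)/(|u||v|) = 5/5 = 1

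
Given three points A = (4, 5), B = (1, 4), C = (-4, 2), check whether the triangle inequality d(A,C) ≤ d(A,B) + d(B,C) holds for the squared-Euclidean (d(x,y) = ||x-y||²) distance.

d(A,B) = 3² + 1² = 10, d(B,C) = 5² + 2² = 29, d(A,C) = 8² + 3² = 73.
d(A,C) = 73 > 10 + 29 = 39. Triangle inequality is VIOLATED. (Squared-Euclidean is not a metric — this is a counterexample.)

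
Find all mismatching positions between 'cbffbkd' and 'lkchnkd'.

Differing positions: 1, 2, 3, 4, 5. Hamming distance = 5.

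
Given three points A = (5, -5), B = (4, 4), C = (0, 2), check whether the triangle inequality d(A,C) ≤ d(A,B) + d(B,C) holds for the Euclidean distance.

d(A,B) = √(1² + 9²) = √82 ≈ 9.0554, d(B,C) = √(4² + 2²) = √20 ≈ 4.4721, d(A,C) = √(5² + 7²) = √74 ≈ 8.6023.
d(A,C) ≈ 8.6023 ≤ 9.0554 + 4.4721 = 13.5275. Triangle inequality is satisfied.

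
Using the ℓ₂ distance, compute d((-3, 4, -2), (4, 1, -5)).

(Σ|x_i - y_i|^2)^(1/2) = (|-3 - 4|^2 + |4 - 1|^2 + |-2 - (-5)|^2)^(1/2)
= (7^2 + 3^2 + 3^2)^(1/2) = (49 + 9 + 9)^(1/2) = (67)^(1/2) ≈ 8.1854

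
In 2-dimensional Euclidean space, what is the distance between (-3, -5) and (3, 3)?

√(Σ(x_i - y_i)²) = √((-3 - 3)² + (-5 - 3)²)
= √((-6)² + (-8)²) = √(36 + 64) = √100 = 10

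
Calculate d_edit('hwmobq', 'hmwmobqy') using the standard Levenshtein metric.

Let D[i][j] be the edit distance between the first i characters of 'hwmobq' and the first j characters of 'hmwmobqy', with D[i][0] = i, D[0][j] = j, and D[i][j] = D[i-1][j-1] if the characters match, else 1 + min(D[i-1][j], D[i][j-1], D[i-1][j-1]). Filling the table (rows: prefixes of 'hwmobq', columns: prefixes of 'hmwmobqy'):
     ε  h  m  w  m  o  b  q  y
  ε  0  1  2  3  4  5  6  7  8
  h  1  0  1  2  3  4  5  6  7
  w  2  1  1  1  2  3  4  5  6
  m  3  2  1  2  1  2  3  4  5
  o  4  3  2  2  2  1  2  3  4
  b  5  4  3  3  3  2  1  2  3
  q  6  5  4  4  4  3  2  1  2
The bottom-right entry gives D[6][8] = 2, so no sequence of fewer than 2 edits works. Backtracking through the table gives one optimal edit sequence (2 edits):
  hwmobq → hmwmobq (ins m @2)
  hmwmobq → hmwmobqy (ins y @8)
Edit distance = 2.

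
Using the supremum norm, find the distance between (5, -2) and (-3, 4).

max(|x_i - y_i|) = max(|5 - (-3)|, |-2 - 4|) = max(8, 6) = 8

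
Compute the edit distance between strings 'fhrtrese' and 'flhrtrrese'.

Let D[i][j] be the edit distance between the first i characters of 'fhrtrese' and the first j characters of 'flhrtrrese', with D[i][0] = i, D[0][j] = j, and D[i][j] = D[i-1][j-1] if the characters match, else 1 + min(D[i-1][j], D[i][j-1], D[i-1][j-1]). Filling the table (rows: prefixes of 'fhrtrese', columns: prefixes of 'flhrtrrese'):
     ε  f  l  h  r  t  r  r  e  s  e
  ε  0  1  2  3  4  5  6  7  8  9 10
  f  1  0  1  2  3  4  5  6  7  8  9
  h  2  1  1  1  2  3  4  5  6  7  8
  r  3  2  2  2  1  2  3  4  5  6  7
  t  4  3  3  3  2  1  2  3  4  5  6
  r  5  4  4  4  3  2  1  2  3  4  5
  e  6  5  5  5  4  3  2  2  2  3  4
  s  7  6  6  6  5  4  3  3  3  2  3
  e  8  7  7  7  6  5  4  4  3  3  2
The bottom-right entry gives D[8][10] = 2, so no sequence of fewer than 2 edits works. Backtracking through the table gives one optimal edit sequence (2 edits):
  fhrtrese → flhrtrese (ins l @2)
  flhrtrese → flhrtrrese (ins r @6)
Edit distance = 2.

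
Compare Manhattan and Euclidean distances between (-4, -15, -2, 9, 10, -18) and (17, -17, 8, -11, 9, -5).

L1 = |-4 - 17| + |-15 - (-17)| + |-2 - 8| + |9 - (-11)| + |10 - 9| + |-18 - (-5)| = 21 + 2 + 10 + 20 + 1 + 13 = 67
L2 = √(21² + 2² + 10² + 20² + 1² + 13²) = √1115 ≈ 33.3916
L1 ≥ L2 always (equality iff movement is along one axis); L1 > L2 here.
Ratio L1/L2 = 67/√1115 ≈ 2.0065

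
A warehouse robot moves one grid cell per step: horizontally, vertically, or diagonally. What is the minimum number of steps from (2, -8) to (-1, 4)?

max(|x_i - y_i|) = max(|2 - (-1)|, |-8 - 4|) = max(3, 12) = 12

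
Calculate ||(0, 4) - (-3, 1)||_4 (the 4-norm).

(Σ|x_i - y_i|^4)^(1/4) = (|0 - (-3)|^4 + |4 - 1|^4)^(1/4)
= (3^4 + 3^4)^(1/4) = (81 + 81)^(1/4) = (162)^(1/4) ≈ 3.5676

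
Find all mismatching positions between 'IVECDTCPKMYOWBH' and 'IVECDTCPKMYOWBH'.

Differing positions: none. Hamming distance = 0.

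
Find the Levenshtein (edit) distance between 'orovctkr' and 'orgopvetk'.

Let D[i][j] be the edit distance between the first i characters of 'orovctkr' and the first j characters of 'orgopvetk', with D[i][0] = i, D[0][j] = j, and D[i][j] = D[i-1][j-1] if the characters match, else 1 + min(D[i-1][j], D[i][j-1], D[i-1][j-1]). Filling the table (rows: prefixes of 'orovctkr', columns: prefixes of 'orgopvetk'):
     ε  o  r  g  o  p  v  e  t  k
  ε  0  1  2  3  4  5  6  7  8  9
  o  1  0  1  2  3  4  5  6  7  8
  r  2  1  0  1  2  3  4  5  6  7
  o  3  2  1  1  1  2  3  4  5  6
  v  4  3  2  2  2  2  2  3  4  5
  c  5  4  3  3  3  3  3  3  4  5
  t  6  5  4  4  4  4  4  4  3  4
  k  7  6  5  5  5  5  5  5  4  3
  r  8  7  6  6  6  6  6  6  5  4
The bottom-right entry gives D[8][9] = 4, so no sequence of fewer than 4 edits works. Backtracking through the table gives one optimal edit sequence (4 edits):
  orovctkr → orgovctkr (ins g @3)
  orgovctkr → orgopvctkr (ins p @5)
  orgopvctkr → orgopvetkr (sub c→e @7)
  orgopvetkr → orgopvetk (del r @10)
Edit distance = 4.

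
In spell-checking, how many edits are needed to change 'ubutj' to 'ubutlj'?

Let D[i][j] be the edit distance between the first i characters of 'ubutj' and the first j characters of 'ubutlj', with D[i][0] = i, D[0][j] = j, and D[i][j] = D[i-1][j-1] if the characters match, else 1 + min(D[i-1][j], D[i][j-1], D[i-1][j-1]). Filling the table (rows: prefixes of 'ubutj', columns: prefixes of 'ubutlj'):
     ε  u  b  u  t  l  j
  ε  0  1  2  3  4  5  6
  u  1  0  1  2  3  4  5
  b  2  1  0  1  2  3  4
  u  3  2  1  0  1  2  3
  t  4  3  2  1  0  1  2
  j  5  4  3  2  1  1  1
The bottom-right entry gives D[5][6] = 1, so no sequence of fewer than 1 edit works. Backtracking through the table gives one optimal edit sequence (1 edit):
  ubutj → ubutlj (ins l @5)
Edit distance = 1.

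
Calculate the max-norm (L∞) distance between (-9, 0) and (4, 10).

max(|x_i - y_i|) = max(|-9 - 4|, |0 - 10|) = max(13, 10) = 13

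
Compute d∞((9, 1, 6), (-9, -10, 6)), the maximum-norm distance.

max(|x_i - y_i|) = max(|9 - (-9)|, |1 - (-10)|, |6 - 6|) = max(18, 11, 0) = 18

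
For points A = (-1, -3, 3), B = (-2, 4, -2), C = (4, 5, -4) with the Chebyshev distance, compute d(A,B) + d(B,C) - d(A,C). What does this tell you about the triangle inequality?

d(A,B) = max(1, 7, 5) = 7, d(B,C) = max(6, 1, 2) = 6, d(A,C) = max(5, 8, 7) = 8.
d(A,B) + d(B,C) - d(A,C) = 7 + 6 - 8 = 13 - 8 = 5. This is ≥ 0, so the triangle inequality holds for these points.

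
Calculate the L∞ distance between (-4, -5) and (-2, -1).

max(|x_i - y_i|) = max(|-4 - (-2)|, |-5 - (-1)|) = max(2, 4) = 4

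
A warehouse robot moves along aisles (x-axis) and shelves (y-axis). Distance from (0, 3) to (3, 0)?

Σ|x_i - y_i| = |0 - 3| + |3 - 0| = 3 + 3 = 6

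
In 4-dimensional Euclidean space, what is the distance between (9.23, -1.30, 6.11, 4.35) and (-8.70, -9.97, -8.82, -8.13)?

√(Σ(x_i - y_i)²) = √((9.23 - (-8.7))² + (-1.3 - (-9.97))² + (6.11 - (-8.82))² + (4.35 - (-8.13))²)
= √(17.93² + 8.67² + 14.93² + 12.48²) = √(321.4849 + 75.1689 + 222.9049 + 155.7504) = √775.3091 ≈ 27.8444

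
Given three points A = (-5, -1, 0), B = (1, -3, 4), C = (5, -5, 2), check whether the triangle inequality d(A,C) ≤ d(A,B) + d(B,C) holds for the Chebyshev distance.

d(A,B) = max(6, 2, 4) = 6, d(B,C) = max(4, 2, 2) = 4, d(A,C) = max(10, 4, 2) = 10.
d(A,C) = 10 ≤ 6 + 4 = 10. Triangle inequality is satisfied.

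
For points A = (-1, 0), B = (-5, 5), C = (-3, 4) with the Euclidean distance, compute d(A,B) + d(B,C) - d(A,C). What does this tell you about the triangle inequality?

d(A,B) = √(4² + 5²) = √41 ≈ 6.4031, d(B,C) = √(2² + 1²) = √5 ≈ 2.2361, d(A,C) = √(2² + 4²) = √20 ≈ 4.4721.
d(A,B) + d(B,C) - d(A,C) = 6.4031 + 2.2361 - 4.4721 = 8.6392 - 4.4721 = 4.1671 (to 4 decimal places). This is ≥ 0, so the triangle inequality holds for these points.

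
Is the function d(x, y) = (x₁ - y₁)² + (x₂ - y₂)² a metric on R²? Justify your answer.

No. The squared Euclidean distance fails the triangle inequality. Counterexample: x = (0, 0), y = (1, 5), z = (2, 10). d(x,z) = 2² + 10² = 104, but d(x,y) + d(y,z) = (1² + 5²) + (1² + 5²) = 26 + 26 = 52. Since 104 > 52, the triangle inequality is violated. (Note: √d, the ordinary Euclidean distance, IS a metric.)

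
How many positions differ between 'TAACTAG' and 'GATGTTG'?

Differing positions: 1, 3, 4, 6. Hamming distance = 4.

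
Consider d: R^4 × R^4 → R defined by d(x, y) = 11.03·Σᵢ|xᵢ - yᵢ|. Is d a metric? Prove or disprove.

Yes. The L1 (Manhattan) norm induces a metric on R^4, and multiplying a metric by a positive constant 11.03 > 0 preserves all four axioms: non-negativity (11.03·||x-y|| ≥ 0), identity (11.03·||x-y|| = 0 ⟺ ||x-y|| = 0 ⟺ x = y), symmetry (||x-y|| = ||y-x||), and the triangle inequality (11.03·||x-z|| ≤ 11.03·||x-y|| + 11.03·||y-z||). So d is a metric.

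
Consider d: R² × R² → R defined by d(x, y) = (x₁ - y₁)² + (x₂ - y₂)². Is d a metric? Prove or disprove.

No. The squared Euclidean distance fails the triangle inequality. Counterexample: x = (0, 0), y = (4, 3), z = (8, 6). d(x,z) = 8² + 6² = 100, but d(x,y) + d(y,z) = (4² + 3²) + (4² + 3²) = 25 + 25 = 50. Since 100 > 50, the triangle inequality is violated. (Note: √d, the ordinary Euclidean distance, IS a metric.)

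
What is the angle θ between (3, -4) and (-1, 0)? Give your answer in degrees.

With u = (3, -4), v = (-1, 0):
u·v = 3·(-1) + (-4)·0 = (-3) + 0 = -3.
|u| = √(3² + (-4)²) = √25, |v| = √((-1)² + 0²) = √1, so |u||v| = √(25·1) = √25 = 5.
cos θ = (u·v)/(|u||v|) = -3/5 = -0.6
θ = arccos(-0.6) ≈ 126.87°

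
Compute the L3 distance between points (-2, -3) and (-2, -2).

(Σ|x_i - y_i|^3)^(1/3) = (|-2 - (-2)|^3 + |-3 - (-2)|^3)^(1/3)
= (0^3 + 1^3)^(1/3) = (0 + 1)^(1/3) = (1)^(1/3) = 1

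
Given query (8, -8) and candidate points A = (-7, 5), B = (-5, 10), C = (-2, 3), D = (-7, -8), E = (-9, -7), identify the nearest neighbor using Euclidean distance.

Distances: d(A) ≈ 19.8494, d(B) ≈ 22.2036, d(C) ≈ 14.8661, d(D) = 15, d(E) ≈ 17.0294. Nearest: C = (-2, 3) with distance 14.8661.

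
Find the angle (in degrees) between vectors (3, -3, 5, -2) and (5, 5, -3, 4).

With u = (3, -3, 5, -2), v = (5, 5, -3, 4):
u·v = 3·5 + (-3)·5 + 5·(-3) + (-2)·4 = 15 + (-15) + (-15) + (-8) = -23.
|u| = √(3² + (-3)² + 5² + (-2)²) = √47, |v| = √(5² + 5² + (-3)² + 4²) = √75, so |u||v| = √(47·75) = √3525.
cos θ = (u·v)/(|u||v|) = -23/√3525 ≈ -0.38739
θ = arccos(-0.38739) ≈ 112.79°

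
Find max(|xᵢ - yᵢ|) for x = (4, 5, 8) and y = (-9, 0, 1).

max(|x_i - y_i|) = max(|4 - (-9)|, |5 - 0|, |8 - 1|) = max(13, 5, 7) = 13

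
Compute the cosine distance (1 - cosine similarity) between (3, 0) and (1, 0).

With u = (3, 0), v = (1, 0):
u·v = 3·1 + 0·0 = 3 + 0 = 3.
|u| = √(3² + 0²) = √9, |v| = √(1² + 0²) = √1, so |u||v| = √(9·1) = √9 = 3.
cos θ = (u·v)/(|u||v|) = 3/3 = 1
Cosine distance = 1 - cos θ = 1 - 1 = 0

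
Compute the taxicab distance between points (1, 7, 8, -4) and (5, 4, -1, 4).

Σ|x_i - y_i| = |1 - 5| + |7 - 4| + |8 - (-1)| + |-4 - 4| = 4 + 3 + 9 + 8 = 24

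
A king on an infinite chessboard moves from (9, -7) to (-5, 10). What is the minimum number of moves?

max(|x_i - y_i|) = max(|9 - (-5)|, |-7 - 10|) = max(14, 17) = 17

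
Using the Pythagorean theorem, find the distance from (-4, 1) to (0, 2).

√(Σ(x_i - y_i)²) = √((-4 - 0)² + (1 - 2)²)
= √((-4)² + (-1)²) = √(16 + 1) = √17 ≈ 4.1231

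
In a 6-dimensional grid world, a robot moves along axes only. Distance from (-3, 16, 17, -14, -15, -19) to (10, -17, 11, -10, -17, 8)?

Σ|x_i - y_i| = |-3 - 10| + |16 - (-17)| + |17 - 11| + |-14 - (-10)| + |-15 - (-17)| + |-19 - 8| = 13 + 33 + 6 + 4 + 2 + 27 = 85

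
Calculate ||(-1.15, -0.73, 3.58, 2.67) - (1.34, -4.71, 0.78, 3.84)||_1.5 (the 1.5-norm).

(Σ|x_i - y_i|^1.5)^(1/1.5) = (|-1.15 - 1.34|^1.5 + |-0.73 - (-4.71)|^1.5 + |3.58 - 0.78|^1.5 + |2.67 - 3.84|^1.5)^(1/1.5)
= (2.49^1.5 + 3.98^1.5 + 2.8^1.5 + 1.17^1.5)^(1/1.5) ≈ (3.9292 + 7.9401 + 4.6853 + 1.2655)^(1/1.5) = (17.8201)^(1/1.5) ≈ 6.8224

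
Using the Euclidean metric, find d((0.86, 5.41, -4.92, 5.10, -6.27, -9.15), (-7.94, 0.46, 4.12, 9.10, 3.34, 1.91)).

√(Σ(x_i - y_i)²) = √((0.86 - (-7.94))² + (5.41 - 0.46)² + (-4.92 - 4.12)² + (5.1 - 9.1)² + (-6.27 - 3.34)² + (-9.15 - 1.91)²)
= √(8.8² + 4.95² + (-9.04)² + (-4)² + (-9.61)² + (-11.06)²) = √(77.44 + 24.5025 + 81.7216 + 16 + 92.3521 + 122.3236) = √414.3398 ≈ 20.3553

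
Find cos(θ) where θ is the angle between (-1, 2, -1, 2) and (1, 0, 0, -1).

With u = (-1, 2, -1, 2), v = (1, 0, 0, -1):
u·v = (-1)·1 + 2·0 + (-1)·0 + 2·(-1) = (-1) + 0 + 0 + (-2) = -3.
|u| = √((-1)² + 2² + (-1)² + 2²) = √10, |v| = √(1² + 0² + 0² + (-1)²) = √2, so |u||v| = √(10·2) = √20.
cos θ = (u·v)/(|u||v|) = -3/√20 ≈ -0.6708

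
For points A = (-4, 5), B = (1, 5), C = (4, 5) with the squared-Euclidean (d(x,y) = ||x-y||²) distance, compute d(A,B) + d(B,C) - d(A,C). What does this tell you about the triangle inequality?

d(A,B) = 5² + 0² = 25, d(B,C) = 3² + 0² = 9, d(A,C) = 8² + 0² = 64.
d(A,B) + d(B,C) - d(A,C) = 25 + 9 - 64 = 34 - 64 = -30. This is < 0, so the triangle inequality FAILS for these points (squared-Euclidean is not a metric).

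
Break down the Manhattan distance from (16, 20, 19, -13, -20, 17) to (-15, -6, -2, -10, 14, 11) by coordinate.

Σ|x_i - y_i| = |16 - (-15)| + |20 - (-6)| + |19 - (-2)| + |-13 - (-10)| + |-20 - 14| + |17 - 11| = 31 + 26 + 21 + 3 + 34 + 6 = 121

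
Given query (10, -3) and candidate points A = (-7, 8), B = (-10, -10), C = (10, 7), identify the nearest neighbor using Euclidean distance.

Distances: d(A) ≈ 20.2485, d(B) ≈ 21.1896, d(C) = 10. Nearest: C = (10, 7) with distance 10.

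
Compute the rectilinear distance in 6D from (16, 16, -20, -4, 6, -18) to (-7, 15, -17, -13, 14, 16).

Σ|x_i - y_i| = |16 - (-7)| + |16 - 15| + |-20 - (-17)| + |-4 - (-13)| + |6 - 14| + |-18 - 16| = 23 + 1 + 3 + 9 + 8 + 34 = 78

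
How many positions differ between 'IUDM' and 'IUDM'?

Differing positions: none. Hamming distance = 0.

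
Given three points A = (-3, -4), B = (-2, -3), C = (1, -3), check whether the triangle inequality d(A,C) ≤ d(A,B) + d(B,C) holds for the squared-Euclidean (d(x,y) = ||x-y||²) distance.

d(A,B) = 1² + 1² = 2, d(B,C) = 3² + 0² = 9, d(A,C) = 4² + 1² = 17.
d(A,C) = 17 > 2 + 9 = 11. Triangle inequality is VIOLATED. (Squared-Euclidean is not a metric — this is a counterexample.)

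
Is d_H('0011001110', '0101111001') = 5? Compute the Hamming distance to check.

Differing positions: 2, 3, 5, 6, 8, 9, 10. Hamming distance = 7, so the claim that d_H = 5 is false.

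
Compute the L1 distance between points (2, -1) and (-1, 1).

Σ|x_i - y_i| = |2 - (-1)| + |-1 - 1| = 3 + 2 = 5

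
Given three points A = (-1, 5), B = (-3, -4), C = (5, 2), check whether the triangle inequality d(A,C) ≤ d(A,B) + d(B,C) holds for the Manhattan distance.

d(A,B) = 2 + 9 = 11, d(B,C) = 8 + 6 = 14, d(A,C) = 6 + 3 = 9.
d(A,C) = 9 ≤ 11 + 14 = 25. Triangle inequality is satisfied.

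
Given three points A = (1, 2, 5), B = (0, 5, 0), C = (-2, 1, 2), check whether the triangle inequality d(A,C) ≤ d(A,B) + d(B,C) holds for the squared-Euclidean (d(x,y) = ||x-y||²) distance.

d(A,B) = 1² + 3² + 5² = 35, d(B,C) = 2² + 4² + 2² = 24, d(A,C) = 3² + 1² + 3² = 19.
d(A,C) = 19 ≤ 35 + 24 = 59. Triangle inequality is satisfied.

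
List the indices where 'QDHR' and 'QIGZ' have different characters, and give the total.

Differing positions: 2, 3, 4. Hamming distance = 3.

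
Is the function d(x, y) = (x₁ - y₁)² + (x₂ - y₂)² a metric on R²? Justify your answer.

No. The squared Euclidean distance fails the triangle inequality. Counterexample: x = (0, 0), y = (5, 1), z = (10, 2). d(x,z) = 10² + 2² = 104, but d(x,y) + d(y,z) = (5² + 1²) + (5² + 1²) = 26 + 26 = 52. Since 104 > 52, the triangle inequality is violated. (Note: √d, the ordinary Euclidean distance, IS a metric.)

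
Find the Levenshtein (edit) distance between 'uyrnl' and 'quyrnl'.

Let D[i][j] be the edit distance between the first i characters of 'uyrnl' and the first j characters of 'quyrnl', with D[i][0] = i, D[0][j] = j, and D[i][j] = D[i-1][j-1] if the characters match, else 1 + min(D[i-1][j], D[i][j-1], D[i-1][j-1]). Filling the table (rows: prefixes of 'uyrnl', columns: prefixes of 'quyrnl'):
     ε  q  u  y  r  n  l
  ε  0  1  2  3  4  5  6
  u  1  1  1  2  3  4  5
  y  2  2  2  1  2  3  4
  r  3  3  3  2  1  2  3
  n  4  4  4  3  2  1  2
  l  5  5  5  4  3  2  1
The bottom-right entry gives D[5][6] = 1, so no sequence of fewer than 1 edit works. Backtracking through the table gives one optimal edit sequence (1 edit):
  uyrnl → quyrnl (ins q @1)
Edit distance = 1.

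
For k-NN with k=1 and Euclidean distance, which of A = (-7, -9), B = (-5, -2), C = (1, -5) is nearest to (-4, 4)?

Distances: d(A) ≈ 13.3417, d(B) ≈ 6.0828, d(C) ≈ 10.2956. Nearest: B = (-5, -2) with distance 6.0828.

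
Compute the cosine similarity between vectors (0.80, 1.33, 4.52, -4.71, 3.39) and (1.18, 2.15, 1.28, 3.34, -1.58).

With u = (0.80, 1.33, 4.52, -4.71, 3.39), v = (1.18, 2.15, 1.28, 3.34, -1.58):
u·v = 0.8·1.18 + 1.33·2.15 + 4.52·1.28 + (-4.71)·3.34 + 3.39·(-1.58) = 0.944 + 2.8595 + 5.7856 + (-15.7314) + (-5.3562) = -11.4985.
|u| = √(0.8² + 1.33² + 4.52² + (-4.71)² + 3.39²) = √(0.64 + 1.7689 + 20.4304 + 22.1841 + 11.4921) = √56.5155, |v| = √(1.18² + 2.15² + 1.28² + 3.34² + (-1.58)²) = √(1.3924 + 4.6225 + 1.6384 + 11.1556 + 2.4964) = √21.3053.
cos θ = (u·v)/(|u||v|) = -11.4985/(√56.5155·√21.3053) ≈ -0.3314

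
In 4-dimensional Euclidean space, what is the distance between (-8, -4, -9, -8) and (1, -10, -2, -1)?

√(Σ(x_i - y_i)²) = √((-8 - 1)² + (-4 - (-10))² + (-9 - (-2))² + (-8 - (-1))²)
= √((-9)² + 6² + (-7)² + (-7)²) = √(81 + 36 + 49 + 49) = √215 ≈ 14.6629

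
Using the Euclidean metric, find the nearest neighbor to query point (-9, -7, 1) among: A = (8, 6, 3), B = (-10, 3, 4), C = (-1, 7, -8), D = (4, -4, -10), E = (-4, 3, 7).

Distances: d(A) ≈ 21.4942, d(B) ≈ 10.4881, d(C) ≈ 18.4662, d(D) ≈ 17.2916, d(E) ≈ 12.6886. Nearest: B = (-10, 3, 4) with distance 10.4881.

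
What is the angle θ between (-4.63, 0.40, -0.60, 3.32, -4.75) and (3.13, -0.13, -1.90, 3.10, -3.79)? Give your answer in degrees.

With u = (-4.63, 0.40, -0.60, 3.32, -4.75), v = (3.13, -0.13, -1.90, 3.10, -3.79):
u·v = (-4.63)·3.13 + 0.4·(-0.13) + (-0.6)·(-1.9) + 3.32·3.1 + (-4.75)·(-3.79) = (-14.4919) + (-0.052) + 1.14 + 10.292 + 18.0025 = 14.8906.
|u| = √((-4.63)² + 0.4² + (-0.6)² + 3.32² + (-4.75)²) = √(21.4369 + 0.16 + 0.36 + 11.0224 + 22.5625) = √55.5418, |v| = √(3.13² + (-0.13)² + (-1.9)² + 3.1² + (-3.79)²) = √(9.7969 + 0.0169 + 3.61 + 9.61 + 14.3641) = √37.3979.
cos θ = (u·v)/(|u||v|) = 14.8906/(√55.5418·√37.3979) ≈ 0.326722
θ = arccos(0.326722) ≈ 70.93°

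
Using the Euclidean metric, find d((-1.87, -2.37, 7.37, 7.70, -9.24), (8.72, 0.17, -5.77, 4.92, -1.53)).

√(Σ(x_i - y_i)²) = √((-1.87 - 8.72)² + (-2.37 - 0.17)² + (7.37 - (-5.77))² + (7.7 - 4.92)² + (-9.24 - (-1.53))²)
= √((-10.59)² + (-2.54)² + 13.14² + 2.78² + (-7.71)²) = √(112.1481 + 6.4516 + 172.6596 + 7.7284 + 59.4441) = √358.4318 ≈ 18.9323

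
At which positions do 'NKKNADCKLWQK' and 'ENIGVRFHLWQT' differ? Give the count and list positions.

Differing positions: 1, 2, 3, 4, 5, 6, 7, 8, 12. Hamming distance = 9.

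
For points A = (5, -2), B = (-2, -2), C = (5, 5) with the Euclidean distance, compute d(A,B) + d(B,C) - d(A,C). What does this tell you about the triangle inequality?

d(A,B) = √(7² + 0²) = √49 = 7, d(B,C) = √(7² + 7²) = √98 ≈ 9.8995, d(A,C) = √(0² + 7²) = √49 = 7.
d(A,B) + d(B,C) - d(A,C) = 7 + 9.8995 - 7 = 16.8995 - 7 = 9.8995 (to 4 decimal places). This is ≥ 0, so the triangle inequality holds for these points.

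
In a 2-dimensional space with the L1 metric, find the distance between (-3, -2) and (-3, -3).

Σ|x_i - y_i| = |-3 - (-3)| + |-2 - (-3)| = 0 + 1 = 1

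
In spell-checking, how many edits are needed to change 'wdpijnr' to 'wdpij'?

Let D[i][j] be the edit distance between the first i characters of 'wdpijnr' and the first j characters of 'wdpij', with D[i][0] = i, D[0][j] = j, and D[i][j] = D[i-1][j-1] if the characters match, else 1 + min(D[i-1][j], D[i][j-1], D[i-1][j-1]). Filling the table (rows: prefixes of 'wdpijnr', columns: prefixes of 'wdpij'):
     ε  w  d  p  i  j
  ε  0  1  2  3  4  5
  w  1  0  1  2  3  4
  d  2  1  0  1  2  3
  p  3  2  1  0  1  2
  i  4  3  2  1  0  1
  j  5  4  3  2  1  0
  n  6  5  4  3  2  1
  r  7  6  5  4  3  2
The bottom-right entry gives D[7][5] = 2, so no sequence of fewer than 2 edits works. Backtracking through the table gives one optimal edit sequence (2 edits):
  wdpijnr → wdpijr (del n @6)
  wdpijr → wdpij (del r @6)
Edit distance = 2.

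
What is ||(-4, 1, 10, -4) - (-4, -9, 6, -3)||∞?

max(|x_i - y_i|) = max(|-4 - (-4)|, |1 - (-9)|, |10 - 6|, |-4 - (-3)|) = max(0, 10, 4, 1) = 10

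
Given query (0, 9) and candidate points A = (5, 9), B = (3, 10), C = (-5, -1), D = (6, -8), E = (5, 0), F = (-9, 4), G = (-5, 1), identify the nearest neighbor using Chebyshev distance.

Distances: d(A) = 5, d(B) = 3, d(C) = 10, d(D) = 17, d(E) = 9, d(F) = 9, d(G) = 8. Nearest: B = (3, 10) with distance 3.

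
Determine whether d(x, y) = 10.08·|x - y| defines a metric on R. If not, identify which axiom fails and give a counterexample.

Yes. Since |x - y| is a metric on R and 10.08 > 0, the positive scalar multiple 10.08·|x - y| is also a metric: scaling by a positive constant preserves non-negativity, identity (d=0 ⟺ |x-y|=0 ⟺ x=y), symmetry, and the triangle inequality.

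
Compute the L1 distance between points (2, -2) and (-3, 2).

Σ|x_i - y_i| = |2 - (-3)| + |-2 - 2| = 5 + 4 = 9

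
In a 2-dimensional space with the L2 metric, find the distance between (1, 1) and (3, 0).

(Σ|x_i - y_i|^2)^(1/2) = (|1 - 3|^2 + |1 - 0|^2)^(1/2)
= (2^2 + 1^2)^(1/2) = (4 + 1)^(1/2) = (5)^(1/2) ≈ 2.2361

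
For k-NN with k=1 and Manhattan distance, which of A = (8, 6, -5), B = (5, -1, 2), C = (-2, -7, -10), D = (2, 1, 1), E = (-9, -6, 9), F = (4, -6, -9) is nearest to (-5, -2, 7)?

Distances: d(A) = 33, d(B) = 16, d(C) = 25, d(D) = 16, d(E) = 10, d(F) = 29. Nearest: E = (-9, -6, 9) with distance 10.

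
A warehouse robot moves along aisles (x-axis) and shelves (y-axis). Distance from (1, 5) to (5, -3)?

Σ|x_i - y_i| = |1 - 5| + |5 - (-3)| = 4 + 8 = 12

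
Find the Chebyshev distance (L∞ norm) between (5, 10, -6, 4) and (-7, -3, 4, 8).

max(|x_i - y_i|) = max(|5 - (-7)|, |10 - (-3)|, |-6 - 4|, |4 - 8|) = max(12, 13, 10, 4) = 13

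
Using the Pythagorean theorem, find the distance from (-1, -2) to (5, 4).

√(Σ(x_i - y_i)²) = √((-1 - 5)² + (-2 - 4)²)
= √((-6)² + (-6)²) = √(36 + 36) = √72 ≈ 8.4853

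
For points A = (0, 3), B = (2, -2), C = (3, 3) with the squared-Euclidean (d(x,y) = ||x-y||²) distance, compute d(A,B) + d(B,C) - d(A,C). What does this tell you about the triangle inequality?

d(A,B) = 2² + 5² = 29, d(B,C) = 1² + 5² = 26, d(A,C) = 3² + 0² = 9.
d(A,B) + d(B,C) - d(A,C) = 29 + 26 - 9 = 55 - 9 = 46. This is ≥ 0, so the triangle inequality holds for these points.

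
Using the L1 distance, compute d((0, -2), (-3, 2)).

Σ|x_i - y_i| = |0 - (-3)| + |-2 - 2| = 3 + 4 = 7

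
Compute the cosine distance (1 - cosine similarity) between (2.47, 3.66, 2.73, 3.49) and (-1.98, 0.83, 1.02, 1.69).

With u = (2.47, 3.66, 2.73, 3.49), v = (-1.98, 0.83, 1.02, 1.69):
u·v = 2.47·(-1.98) + 3.66·0.83 + 2.73·1.02 + 3.49·1.69 = (-4.8906) + 3.0378 + 2.7846 + 5.8981 = 6.8299.
|u| = √(2.47² + 3.66² + 2.73² + 3.49²) = √(6.1009 + 13.3956 + 7.4529 + 12.1801) = √39.1295, |v| = √((-1.98)² + 0.83² + 1.02² + 1.69²) = √(3.9204 + 0.6889 + 1.0404 + 2.8561) = √8.5058.
cos θ = (u·v)/(|u||v|) = 6.8299/(√39.1295·√8.5058) ≈ 0.3744
Cosine distance = 1 - cos θ ≈ 1 - 0.3744 = 0.6256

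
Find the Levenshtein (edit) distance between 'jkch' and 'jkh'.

Let D[i][j] be the edit distance between the first i characters of 'jkch' and the first j characters of 'jkh', with D[i][0] = i, D[0][j] = j, and D[i][j] = D[i-1][j-1] if the characters match, else 1 + min(D[i-1][j], D[i][j-1], D[i-1][j-1]). Filling the table (rows: prefixes of 'jkch', columns: prefixes of 'jkh'):
     ε  j  k  h
  ε  0  1  2  3
  j  1  0  1  2
  k  2  1  0  1
  c  3  2  1  1
  h  4  3  2  1
The bottom-right entry gives D[4][3] = 1, so no sequence of fewer than 1 edit works. Backtracking through the table gives one optimal edit sequence (1 edit):
  jkch → jkh (del c @3)
Edit distance = 1.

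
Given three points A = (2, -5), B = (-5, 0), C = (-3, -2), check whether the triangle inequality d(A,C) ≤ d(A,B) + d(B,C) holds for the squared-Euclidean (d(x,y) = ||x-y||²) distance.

d(A,B) = 7² + 5² = 74, d(B,C) = 2² + 2² = 8, d(A,C) = 5² + 3² = 34.
d(A,C) = 34 ≤ 74 + 8 = 82. Triangle inequality is satisfied.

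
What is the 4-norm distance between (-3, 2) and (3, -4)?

(Σ|x_i - y_i|^4)^(1/4) = (|-3 - 3|^4 + |2 - (-4)|^4)^(1/4)
= (6^4 + 6^4)^(1/4) = (1296 + 1296)^(1/4) = (2592)^(1/4) ≈ 7.1352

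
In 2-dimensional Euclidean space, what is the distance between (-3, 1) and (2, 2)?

√(Σ(x_i - y_i)²) = √((-3 - 2)² + (1 - 2)²)
= √((-5)² + (-1)²) = √(25 + 1) = √26 ≈ 5.099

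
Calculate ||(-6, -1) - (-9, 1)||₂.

√(Σ(x_i - y_i)²) = √((-6 - (-9))² + (-1 - 1)²)
= √(3² + (-2)²) = √(9 + 4) = √13 ≈ 3.6056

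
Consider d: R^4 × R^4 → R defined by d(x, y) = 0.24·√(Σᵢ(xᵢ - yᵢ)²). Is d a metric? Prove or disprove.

Yes. The L2 (Euclidean) norm induces a metric on R^4, and multiplying a metric by a positive constant 0.24 > 0 preserves all four axioms: non-negativity (0.24·||x-y|| ≥ 0), identity (0.24·||x-y|| = 0 ⟺ ||x-y|| = 0 ⟺ x = y), symmetry (||x-y|| = ||y-x||), and the triangle inequality (0.24·||x-z|| ≤ 0.24·||x-y|| + 0.24·||y-z||). So d is a metric.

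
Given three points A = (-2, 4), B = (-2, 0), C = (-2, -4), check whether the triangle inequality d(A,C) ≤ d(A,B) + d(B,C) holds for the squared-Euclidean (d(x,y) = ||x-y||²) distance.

d(A,B) = 0² + 4² = 16, d(B,C) = 0² + 4² = 16, d(A,C) = 0² + 8² = 64.
d(A,C) = 64 > 16 + 16 = 32. Triangle inequality is VIOLATED. (Squared-Euclidean is not a metric — this is a counterexample.)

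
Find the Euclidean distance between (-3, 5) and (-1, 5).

√(Σ(x_i - y_i)²) = √((-3 - (-1))² + (5 - 5)²)
= √((-2)² + 0²) = √(4 + 0) = √4 = 2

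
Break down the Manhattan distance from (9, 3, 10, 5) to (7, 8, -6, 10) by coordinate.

Σ|x_i - y_i| = |9 - 7| + |3 - 8| + |10 - (-6)| + |5 - 10| = 2 + 5 + 16 + 5 = 28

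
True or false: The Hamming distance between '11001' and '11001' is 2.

Differing positions: none. Hamming distance = 0, so the claim that d_H = 2 is false.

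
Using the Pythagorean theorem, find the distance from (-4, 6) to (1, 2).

√(Σ(x_i - y_i)²) = √((-4 - 1)² + (6 - 2)²)
= √((-5)² + 4²) = √(25 + 16) = √41 ≈ 6.4031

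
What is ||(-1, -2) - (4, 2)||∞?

max(|x_i - y_i|) = max(|-1 - 4|, |-2 - 2|) = max(5, 4) = 5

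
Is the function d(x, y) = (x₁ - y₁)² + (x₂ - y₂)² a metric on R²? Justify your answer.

No. The squared Euclidean distance fails the triangle inequality. Counterexample: x = (0, 0), y = (3, 1), z = (6, 2). d(x,z) = 6² + 2² = 40, but d(x,y) + d(y,z) = (3² + 1²) + (3² + 1²) = 10 + 10 = 20. Since 40 > 20, the triangle inequality is violated. (Note: √d, the ordinary Euclidean distance, IS a metric.)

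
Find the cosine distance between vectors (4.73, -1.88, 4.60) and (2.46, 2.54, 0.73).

With u = (4.73, -1.88, 4.60), v = (2.46, 2.54, 0.73):
u·v = 4.73·2.46 + (-1.88)·2.54 + 4.6·0.73 = 11.6358 + (-4.7752) + 3.358 = 10.2186.
|u| = √(4.73² + (-1.88)² + 4.6²) = √(22.3729 + 3.5344 + 21.16) = √47.0673, |v| = √(2.46² + 2.54² + 0.73²) = √(6.0516 + 6.4516 + 0.5329) = √13.0361.
cos θ = (u·v)/(|u||v|) = 10.2186/(√47.0673·√13.0361) ≈ 0.4125
Cosine distance = 1 - cos θ ≈ 1 - 0.4125 = 0.5875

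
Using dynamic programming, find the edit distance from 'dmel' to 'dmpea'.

Let D[i][j] be the edit distance between the first i characters of 'dmel' and the first j characters of 'dmpea', with D[i][0] = i, D[0][j] = j, and D[i][j] = D[i-1][j-1] if the characters match, else 1 + min(D[i-1][j], D[i][j-1], D[i-1][j-1]). Filling the table (rows: prefixes of 'dmel', columns: prefixes of 'dmpea'):
     ε  d  m  p  e  a
  ε  0  1  2  3  4  5
  d  1  0  1  2  3  4
  m  2  1  0  1  2  3
  e  3  2  1  1  1  2
  l  4  3  2  2  2  2
The bottom-right entry gives D[4][5] = 2, so no sequence of fewer than 2 edits works. Backtracking through the table gives one optimal edit sequence (2 edits):
  dmel → dmpel (ins p @3)
  dmpel → dmpea (sub l→a @5)
Edit distance = 2.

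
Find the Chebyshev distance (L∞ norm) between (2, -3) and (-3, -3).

max(|x_i - y_i|) = max(|2 - (-3)|, |-3 - (-3)|) = max(5, 0) = 5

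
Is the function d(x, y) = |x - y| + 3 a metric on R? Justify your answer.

No. d fails identity of indiscernibles (specifically d(x,x) = 0): d(-5, -5) = |-5 - (-5)| + 3 = 0 + 3 = 3 ≠ 0.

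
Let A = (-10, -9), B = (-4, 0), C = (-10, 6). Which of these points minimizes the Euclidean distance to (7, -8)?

Distances: d(A) ≈ 17.0294, d(B) ≈ 13.6015, d(C) ≈ 22.0227. Nearest: B = (-4, 0) with distance 13.6015.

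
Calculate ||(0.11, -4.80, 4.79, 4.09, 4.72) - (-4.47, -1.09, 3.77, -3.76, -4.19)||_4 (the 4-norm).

(Σ|x_i - y_i|^4)^(1/4) = (|0.11 - (-4.47)|^4 + |-4.8 - (-1.09)|^4 + |4.79 - 3.77|^4 + |4.09 - (-3.76)|^4 + |4.72 - (-4.19)|^4)^(1/4)
= (4.58^4 + 3.71^4 + 1.02^4 + 7.85^4 + 8.91^4)^(1/4) ≈ (440.0094 + 189.4504 + 1.0824 + 3797.3325 + 6302.4704)^(1/4) = (10730.3451)^(1/4) ≈ 10.1778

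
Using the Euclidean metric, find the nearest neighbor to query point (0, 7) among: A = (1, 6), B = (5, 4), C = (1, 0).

Distances: d(A) ≈ 1.4142, d(B) ≈ 5.831, d(C) ≈ 7.0711. Nearest: A = (1, 6) with distance 1.4142.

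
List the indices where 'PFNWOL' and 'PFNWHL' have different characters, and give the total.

Differing positions: 5. Hamming distance = 1.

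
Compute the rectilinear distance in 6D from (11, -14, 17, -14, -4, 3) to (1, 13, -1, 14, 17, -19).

Σ|x_i - y_i| = |11 - 1| + |-14 - 13| + |17 - (-1)| + |-14 - 14| + |-4 - 17| + |3 - (-19)| = 10 + 27 + 18 + 28 + 21 + 22 = 126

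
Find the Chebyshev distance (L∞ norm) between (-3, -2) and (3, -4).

max(|x_i - y_i|) = max(|-3 - 3|, |-2 - (-4)|) = max(6, 2) = 6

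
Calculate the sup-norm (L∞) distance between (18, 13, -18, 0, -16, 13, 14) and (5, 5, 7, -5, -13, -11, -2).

max(|x_i - y_i|) = max(|18 - 5|, |13 - 5|, |-18 - 7|, |0 - (-5)|, |-16 - (-13)|, |13 - (-11)|, |14 - (-2)|) = max(13, 8, 25, 5, 3, 24, 16) = 25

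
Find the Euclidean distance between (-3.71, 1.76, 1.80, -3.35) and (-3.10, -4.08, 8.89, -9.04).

√(Σ(x_i - y_i)²) = √((-3.71 - (-3.1))² + (1.76 - (-4.08))² + (1.8 - 8.89)² + (-3.35 - (-9.04))²)
= √((-0.61)² + 5.84² + (-7.09)² + 5.69²) = √(0.3721 + 34.1056 + 50.2681 + 32.3761) = √117.1219 ≈ 10.8223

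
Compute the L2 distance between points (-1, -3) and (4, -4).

(Σ|x_i - y_i|^2)^(1/2) = (|-1 - 4|^2 + |-3 - (-4)|^2)^(1/2)
= (5^2 + 1^2)^(1/2) = (25 + 1)^(1/2) = (26)^(1/2) ≈ 5.099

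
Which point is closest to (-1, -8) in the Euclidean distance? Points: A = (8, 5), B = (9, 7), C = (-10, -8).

Distances: d(A) ≈ 15.8114, d(B) ≈ 18.0278, d(C) = 9. Nearest: C = (-10, -8) with distance 9.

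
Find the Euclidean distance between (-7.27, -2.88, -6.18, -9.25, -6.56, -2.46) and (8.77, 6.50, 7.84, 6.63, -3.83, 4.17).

√(Σ(x_i - y_i)²) = √((-7.27 - 8.77)² + (-2.88 - 6.5)² + (-6.18 - 7.84)² + (-9.25 - 6.63)² + (-6.56 - (-3.83))² + (-2.46 - 4.17)²)
= √((-16.04)² + (-9.38)² + (-14.02)² + (-15.88)² + (-2.73)² + (-6.63)²) = √(257.2816 + 87.9844 + 196.5604 + 252.1744 + 7.4529 + 43.9569) = √845.4106 ≈ 29.0759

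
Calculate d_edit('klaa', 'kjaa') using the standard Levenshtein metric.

Let D[i][j] be the edit distance between the first i characters of 'klaa' and the first j characters of 'kjaa', with D[i][0] = i, D[0][j] = j, and D[i][j] = D[i-1][j-1] if the characters match, else 1 + min(D[i-1][j], D[i][j-1], D[i-1][j-1]). Filling the table (rows: prefixes of 'klaa', columns: prefixes of 'kjaa'):
     ε  k  j  a  a
  ε  0  1  2  3  4
  k  1  0  1  2  3
  l  2  1  1  2  3
  a  3  2  2  1  2
  a  4  3  3  2  1
The bottom-right entry gives D[4][4] = 1, so no sequence of fewer than 1 edit works. Backtracking through the table gives one optimal edit sequence (1 edit):
  klaa → kjaa (sub l→j @2)
Edit distance = 1.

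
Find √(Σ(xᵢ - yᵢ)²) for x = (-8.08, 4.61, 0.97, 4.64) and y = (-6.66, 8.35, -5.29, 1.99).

√(Σ(x_i - y_i)²) = √((-8.08 - (-6.66))² + (4.61 - 8.35)² + (0.97 - (-5.29))² + (4.64 - 1.99)²)
= √((-1.42)² + (-3.74)² + 6.26² + 2.65²) = √(2.0164 + 13.9876 + 39.1876 + 7.0225) = √62.2141 ≈ 7.8876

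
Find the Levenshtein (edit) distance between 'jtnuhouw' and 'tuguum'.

Let D[i][j] be the edit distance between the first i characters of 'jtnuhouw' and the first j characters of 'tuguum', with D[i][0] = i, D[0][j] = j, and D[i][j] = D[i-1][j-1] if the characters match, else 1 + min(D[i-1][j], D[i][j-1], D[i-1][j-1]). Filling the table (rows: prefixes of 'jtnuhouw', columns: prefixes of 'tuguum'):
     ε  t  u  g  u  u  m
  ε  0  1  2  3  4  5  6
  j  1  1  2  3  4  5  6
  t  2  1  2  3  4  5  6
  n  3  2  2  3  4  5  6
  u  4  3  2  3  3  4  5
  h  5  4  3  3  4  4  5
  o  6  5  4  4  4  5  5
  u  7  6  5  5  4  4  5
  w  8  7  6  6  5  5  5
The bottom-right entry gives D[8][6] = 5, so no sequence of fewer than 5 edits works. Backtracking through the table gives one optimal edit sequence (5 edits):
  jtnuhouw → tnuhouw (del j @1)
  tnuhouw → tuhouw (del n @2)
  tuhouw → tugouw (sub h→g @3)
  tugouw → tuguuw (sub o→u @4)
  tuguuw → tuguum (sub w→m @6)
Edit distance = 5.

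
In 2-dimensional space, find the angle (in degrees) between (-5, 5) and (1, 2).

With u = (-5, 5), v = (1, 2):
u·v = (-5)·1 + 5·2 = (-5) + 10 = 5.
|u| = √((-5)² + 5²) = √50, |v| = √(1² + 2²) = √5, so |u||v| = √(50·5) = √250.
cos θ = (u·v)/(|u||v|) = 5/√250 ≈ 0.316228
θ = arccos(0.316228) ≈ 71.57°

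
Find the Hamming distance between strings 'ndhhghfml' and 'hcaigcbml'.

Differing positions: 1, 2, 3, 4, 6, 7. Hamming distance = 6.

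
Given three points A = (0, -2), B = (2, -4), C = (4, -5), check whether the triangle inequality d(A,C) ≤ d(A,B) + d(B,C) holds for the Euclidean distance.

d(A,B) = √(2² + 2²) = √8 ≈ 2.8284, d(B,C) = √(2² + 1²) = √5 ≈ 2.2361, d(A,C) = √(4² + 3²) = √25 = 5.
d(A,C) = 5 ≤ 2.8284 + 2.2361 = 5.0645. Triangle inequality is satisfied.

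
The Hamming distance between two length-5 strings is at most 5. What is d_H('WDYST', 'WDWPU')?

Differing positions: 3, 4, 5. Hamming distance = 3. The maximum possible Hamming distance for length-5 strings is 5, so d_H/5 = 3/5 = 0.6.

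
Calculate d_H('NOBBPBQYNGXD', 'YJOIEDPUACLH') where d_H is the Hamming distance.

Differing positions: 1, 2, 3, 4, 5, 6, 7, 8, 9, 10, 11, 12. Hamming distance = 12.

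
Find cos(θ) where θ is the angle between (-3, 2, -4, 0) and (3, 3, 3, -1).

With u = (-3, 2, -4, 0), v = (3, 3, 3, -1):
u·v = (-3)·3 + 2·3 + (-4)·3 + 0·(-1) = (-9) + 6 + (-12) + 0 = -15.
|u| = √((-3)² + 2² + (-4)² + 0²) = √29, |v| = √(3² + 3² + 3² + (-1)²) = √28, so |u||v| = √(29·28) = √812.
cos θ = (u·v)/(|u||v|) = -15/√812 ≈ -0.5264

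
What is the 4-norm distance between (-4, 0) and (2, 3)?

(Σ|x_i - y_i|^4)^(1/4) = (|-4 - 2|^4 + |0 - 3|^4)^(1/4)
= (6^4 + 3^4)^(1/4) = (1296 + 81)^(1/4) = (1377)^(1/4) ≈ 6.0916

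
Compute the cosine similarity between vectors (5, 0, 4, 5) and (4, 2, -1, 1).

With u = (5, 0, 4, 5), v = (4, 2, -1, 1):
u·v = 5·4 + 0·2 + 4·(-1) + 5·1 = 20 + 0 + (-4) + 5 = 21.
|u| = √(5² + 0² + 4² + 5²) = √66, |v| = √(4² + 2² + (-1)² + 1²) = √22, so |u||v| = √(66·22) = √1452.
cos θ = (u·v)/(|u||v|) = 21/√1452 ≈ 0.5511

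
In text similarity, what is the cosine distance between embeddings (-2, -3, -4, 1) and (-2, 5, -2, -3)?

With u = (-2, -3, -4, 1), v = (-2, 5, -2, -3):
u·v = (-2)·(-2) + (-3)·5 + (-4)·(-2) + 1·(-3) = 4 + (-15) + 8 + (-3) = -6.
|u| = √((-2)² + (-3)² + (-4)² + 1²) = √30, |v| = √((-2)² + 5² + (-2)² + (-3)²) = √42, so |u||v| = √(30·42) = √1260.
cos θ = (u·v)/(|u||v|) = -6/√1260 ≈ -0.169
Cosine distance = 1 - cos θ ≈ 1 - (-0.169) = 1.169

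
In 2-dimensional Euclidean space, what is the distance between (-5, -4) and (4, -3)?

√(Σ(x_i - y_i)²) = √((-5 - 4)² + (-4 - (-3))²)
= √((-9)² + (-1)²) = √(81 + 1) = √82 ≈ 9.0554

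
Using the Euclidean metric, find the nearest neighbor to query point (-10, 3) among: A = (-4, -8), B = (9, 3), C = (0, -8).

Distances: d(A) ≈ 12.53, d(B) = 19, d(C) ≈ 14.8661. Nearest: A = (-4, -8) with distance 12.53.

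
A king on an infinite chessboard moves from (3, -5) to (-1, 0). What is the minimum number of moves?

max(|x_i - y_i|) = max(|3 - (-1)|, |-5 - 0|) = max(4, 5) = 5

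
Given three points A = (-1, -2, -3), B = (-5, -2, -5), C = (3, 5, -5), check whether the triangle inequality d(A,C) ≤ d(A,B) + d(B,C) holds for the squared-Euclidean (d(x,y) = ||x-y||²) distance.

d(A,B) = 4² + 0² + 2² = 20, d(B,C) = 8² + 7² + 0² = 113, d(A,C) = 4² + 7² + 2² = 69.
d(A,C) = 69 ≤ 20 + 113 = 133. Triangle inequality is satisfied.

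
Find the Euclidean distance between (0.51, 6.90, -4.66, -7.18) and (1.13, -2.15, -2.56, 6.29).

√(Σ(x_i - y_i)²) = √((0.51 - 1.13)² + (6.9 - (-2.15))² + (-4.66 - (-2.56))² + (-7.18 - 6.29)²)
= √((-0.62)² + 9.05² + (-2.1)² + (-13.47)²) = √(0.3844 + 81.9025 + 4.41 + 181.4409) = √268.1378 ≈ 16.3749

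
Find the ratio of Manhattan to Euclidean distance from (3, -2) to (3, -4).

L1 = |3 - 3| + |-2 - (-4)| = 0 + 2 = 2
L2 = √(0² + 2²) = √4 = 2
L1 ≥ L2 always (equality iff movement is along one axis); L1 = L2 here (movement is along a single axis).
Ratio L1/L2 = 2/2 = 1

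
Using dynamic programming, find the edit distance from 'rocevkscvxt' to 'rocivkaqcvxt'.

Let D[i][j] be the edit distance between the first i characters of 'rocevkscvxt' and the first j characters of 'rocivkaqcvxt', with D[i][0] = i, D[0][j] = j, and D[i][j] = D[i-1][j-1] if the characters match, else 1 + min(D[i-1][j], D[i][j-1], D[i-1][j-1]). Filling the table (rows: prefixes of 'rocevkscvxt', columns: prefixes of 'rocivkaqcvxt'):
     ε  r  o  c  i  v  k  a  q  c  v  x  t
  ε  0  1  2  3  4  5  6  7  8  9 10 11 12
  r  1  0  1  2  3  4  5  6  7  8  9 10 11
  o  2  1  0  1  2  3  4  5  6  7  8  9 10
  c  3  2  1  0  1  2  3  4  5  6  7  8  9
  e  4  3  2  1  1  2  3  4  5  6  7  8  9
  v  5  4  3  2  2  1  2  3  4  5  6  7  8
  k  6  5  4  3  3  2  1  2  3  4  5  6  7
  s  7  6  5  4  4  3  2  2  3  4  5  6  7
  c  8  7  6  5  5  4  3  3  3  3  4  5  6
  v  9  8  7  6  6  5  4  4  4  4  3  4  5
  x 10  9  8  7  7  6  5  5  5  5  4  3  4
  t 11 10  9  8  8  7  6  6  6  6  5  4  3
The bottom-right entry gives D[11][12] = 3, so no sequence of fewer than 3 edits works. Backtracking through the table gives one optimal edit sequence (3 edits):
  rocevkscvxt → rocivkscvxt (sub e→i @4)
  rocivkscvxt → rocivkascvxt (ins a @7)
  rocivkascvxt → rocivkaqcvxt (sub s→q @8)
Edit distance = 3.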